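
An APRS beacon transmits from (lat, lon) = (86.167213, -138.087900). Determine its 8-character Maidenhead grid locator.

Add 180° to longitude and 90° to latitude: 41.91210, 176.16721.
Field (20°×10°, letters A–R): 41.91210/20 → 2 → C, 176.16721/10 → 17 → R; chars CR.
Square (2°×1°, digits 0–9): 1.91210/2 → 0, 6.16721/1 → 6; chars 06.
Subsquare (5′×2.5′, letters a–x): 1.91210/0.0833333 → 22 → w, 0.16721/0.0416667 → 4 → e; chars we.
Extended square (30″×15″, digits 0–9): 0.07877/0.00833333 → 9, 0.00055/0.00416667 → 0; chars 90.

CR06we90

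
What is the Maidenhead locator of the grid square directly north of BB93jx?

Latitude subsquare x = 23; +1 → 24, wraps to 0 = a, carry into square.
Latitude square 3; +1 → 4.
The longitude characters are unchanged.

BB94ja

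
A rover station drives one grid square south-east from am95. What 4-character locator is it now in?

Longitude square 9; +1 → 10, wraps to 0, carry into field.
Longitude field A = 0; +1 → 1 = B.
Latitude square 5; −1 → 4.

BM04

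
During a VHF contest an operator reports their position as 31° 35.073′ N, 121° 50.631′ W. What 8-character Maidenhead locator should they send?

CM91bo80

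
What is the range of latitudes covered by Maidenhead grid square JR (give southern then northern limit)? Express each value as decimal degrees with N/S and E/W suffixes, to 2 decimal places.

Field J=9, R=17: +9·20° lon, +17·10° lat → SW at lon 0°, lat 80°.
Cell spans 20° lon × 10° lat.
south 80.00° N, north 90.00° N.

80.00° N, 90.00° N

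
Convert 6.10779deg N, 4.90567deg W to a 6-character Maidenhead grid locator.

IJ76nc

Add 180° to longitude and 90° to latitude: 175.0943, 96.1078.
Field (20°×10°, letters A–R): lon ⌊175.0943/20⌋ = 8 → I; lat ⌊96.1078/10⌋ = 9 → J.
Square (2°×1°, digits 0–9): lon ⌊15.0943/2⌋ = 7; lat ⌊6.1078/1⌋ = 6.
Subsquare (5′×2.5′, letters a–x): lon ⌊1.0943/0.0833333⌋ = 13 → n; lat ⌊0.1078/0.0416667⌋ = 2 → c.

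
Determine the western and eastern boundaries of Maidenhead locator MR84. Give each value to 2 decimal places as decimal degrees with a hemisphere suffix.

76.00° E, 78.00° E

Field M=12, R=17: +12·20° lon, +17·10° lat → SW at lon 60°, lat 80°.
Square 8, 4: +8·2° lon, +4·1° lat → SW at lon 76°, lat 84°.
Cell spans 2° lon × 1° lat.
west 76.00° E, east 78.00° E.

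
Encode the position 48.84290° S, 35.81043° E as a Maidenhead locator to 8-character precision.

Shift to the Maidenhead origin (180°W, 90°S): lon 215.81043, lat 41.15710.
Field: 215.81043/20 → 10 → K, 41.15710/10 → 4 → E; chars KE.
Square: 15.81043/2 → 7, 1.15710/1 → 1; chars 71.
Subsquare: 1.81043/0.0833333 → 21 → v, 0.15710/0.0416667 → 3 → d; chars vd.
Extended square: 0.06043/0.00833333 → 7, 0.03210/0.00416667 → 7; chars 77.

KE71vd77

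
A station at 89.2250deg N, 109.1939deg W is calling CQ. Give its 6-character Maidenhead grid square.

DR59jf

Offset from 180°W / 90°S: lon 70.8061°, lat 179.2250°.
Field: lon ⌊70.8061/20⌋ = 3 → D; lat ⌊179.2250/10⌋ = 17 → R.
Square: lon ⌊10.8061/2⌋ = 5; lat ⌊9.2250/1⌋ = 9.
Subsquare: lon ⌊0.8061/0.0833333⌋ = 9 → j; lat ⌊0.2250/0.0416667⌋ = 5 → f.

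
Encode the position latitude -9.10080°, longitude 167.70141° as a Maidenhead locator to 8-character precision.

RI30uv45

Offset from 180°W / 90°S: lon 347.70141°, lat 80.89920°.
Field: 347.70141/20 → 17 → R, 80.89920/10 → 8 → I; chars RI.
Square: 7.70141/2 → 3, 0.89920/1 → 0; chars 30.
Subsquare: 1.70141/0.0833333 → 20 → u, 0.89920/0.0416667 → 21 → v; chars uv.
Extended square: 0.03474/0.00833333 → 4, 0.02420/0.00416667 → 5; chars 45.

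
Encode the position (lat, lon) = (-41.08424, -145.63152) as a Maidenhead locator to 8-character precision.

Shift to the Maidenhead origin (180°W, 90°S): lon 34.36848, lat 48.91576.
Field: lon ⌊34.36848/20⌋ = 1 → B; lat ⌊48.91576/10⌋ = 4 → E.
Square: lon ⌊14.36848/2⌋ = 7; lat ⌊8.91576/1⌋ = 8.
Subsquare: lon ⌊0.36848/0.0833333⌋ = 4 → e; lat ⌊0.91576/0.0416667⌋ = 21 → v.
Extended square: lon ⌊0.03515/0.00833333⌋ = 4; lat ⌊0.04076/0.00416667⌋ = 9.

BE78ev49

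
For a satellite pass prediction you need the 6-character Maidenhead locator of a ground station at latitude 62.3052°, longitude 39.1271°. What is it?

Offset from 180°W / 90°S: lon 219.1271°, lat 152.3052°.
Field: 219.1271/20 → 10 → K, 152.3052/10 → 15 → P; chars KP.
Square: 19.1271/2 → 9, 2.3052/1 → 2; chars 92.
Subsquare: 1.1271/0.0833333 → 13 → n, 0.3052/0.0416667 → 7 → h; chars nh.

KP92nh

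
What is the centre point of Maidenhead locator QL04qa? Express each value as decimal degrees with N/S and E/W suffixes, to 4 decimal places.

24.0208° N, 141.3750° E

Field Q=16, L=11: +16·20° lon, +11·10° lat → SW at lon 140°, lat 20°.
Square 0, 4: +0·2° lon, +4·1° lat → SW at lon 140°, lat 24°.
Subsquare q=16, a=0: +16·0.0833333° lon, +0·0.0416667° lat → SW at lon 141.333°, lat 24°.
Cell spans 0.0833333° lon × 0.0416667° lat. Centre is SW corner plus half of each.
latitude 24.0208° N, longitude 141.3750° E.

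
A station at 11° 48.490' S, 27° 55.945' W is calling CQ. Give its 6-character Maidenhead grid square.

Add 180° to longitude and 90° to latitude: 152.0676, 78.1918.
Field: lon ⌊152.0676/20⌋ = 7 → H; lat ⌊78.1918/10⌋ = 7 → H.
Square: lon ⌊12.0676/2⌋ = 6; lat ⌊8.1918/1⌋ = 8.
Subsquare: lon ⌊0.0676/0.0833333⌋ = 0 → a; lat ⌊0.1918/0.0416667⌋ = 4 → e.

HH68ae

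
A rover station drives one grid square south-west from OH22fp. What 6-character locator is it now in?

Longitude subsquare f = 5; −1 → 4 = e.
Latitude subsquare p = 15; −1 → 14 = o.

OH22eo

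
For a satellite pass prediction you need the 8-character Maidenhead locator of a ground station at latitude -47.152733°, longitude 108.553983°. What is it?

Shift to the Maidenhead origin (180°W, 90°S): lon 288.55398, lat 42.84727.
Field: 288.55398/20 → 14 → O, 42.84727/10 → 4 → E; chars OE.
Square: 8.55398/2 → 4, 2.84727/1 → 2; chars 42.
Subsquare: 0.55398/0.0833333 → 6 → g, 0.84727/0.0416667 → 20 → u; chars gu.
Extended square: 0.05398/0.00833333 → 6, 0.01393/0.00416667 → 3; chars 63.

OE42gu63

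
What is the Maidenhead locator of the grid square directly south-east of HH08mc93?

HH08nc02

Longitude extended square 9; +1 → 10, wraps to 0, carry into subsquare.
Longitude subsquare m = 12; +1 → 13 = n.
Latitude extended square 3; −1 → 2.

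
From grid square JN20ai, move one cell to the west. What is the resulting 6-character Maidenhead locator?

JN10xi

Longitude subsquare a = 0; −1 → -1, wraps to 23 = x, carry into square.
Longitude square 2; −1 → 1.
The latitude characters are unchanged.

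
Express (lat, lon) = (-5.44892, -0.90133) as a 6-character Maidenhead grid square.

II94nn

Add 180° to longitude and 90° to latitude: 179.0987, 84.5511.
Field: lon ⌊179.0987/20⌋ = 8 → I; lat ⌊84.5511/10⌋ = 8 → I.
Square: lon ⌊19.0987/2⌋ = 9; lat ⌊4.5511/1⌋ = 4.
Subsquare: lon ⌊1.0987/0.0833333⌋ = 13 → n; lat ⌊0.5511/0.0416667⌋ = 13 → n.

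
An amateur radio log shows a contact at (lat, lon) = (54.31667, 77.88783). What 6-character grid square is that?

Offset from 180°W / 90°S: lon 257.8878°, lat 144.3167°.
Field: 257.8878/20 → 12 → M, 144.3167/10 → 14 → O; chars MO.
Square: 17.8878/2 → 8, 4.3167/1 → 4; chars 84.
Subsquare: 1.8878/0.0833333 → 22 → w, 0.3167/0.0416667 → 7 → h; chars wh.

MO84wh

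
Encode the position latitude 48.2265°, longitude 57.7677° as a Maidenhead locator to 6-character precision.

Shift to the Maidenhead origin (180°W, 90°S): lon 237.7677, lat 138.2265.
Field: lon ⌊237.7677/20⌋ = 11 → L; lat ⌊138.2265/10⌋ = 13 → N.
Square: lon ⌊17.7677/2⌋ = 8; lat ⌊8.2265/1⌋ = 8.
Subsquare: lon ⌊1.7677/0.0833333⌋ = 21 → v; lat ⌊0.2265/0.0416667⌋ = 5 → f.

LN88vf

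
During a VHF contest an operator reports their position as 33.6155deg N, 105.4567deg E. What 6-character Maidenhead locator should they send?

OM23ro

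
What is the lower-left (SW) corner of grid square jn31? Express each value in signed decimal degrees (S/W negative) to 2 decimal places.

41.00, 6.00

Field J=9, N=13: +9·20° lon, +13·10° lat → SW at lon 0°, lat 40°.
Square 3, 1: +3·2° lon, +1·1° lat → SW at lon 6°, lat 41°.
latitude 41.00, longitude 6.00.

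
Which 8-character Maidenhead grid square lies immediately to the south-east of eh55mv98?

Longitude extended square 9; +1 → 10, wraps to 0, carry into subsquare.
Longitude subsquare m = 12; +1 → 13 = n.
Latitude extended square 8; −1 → 7.

EH55nv07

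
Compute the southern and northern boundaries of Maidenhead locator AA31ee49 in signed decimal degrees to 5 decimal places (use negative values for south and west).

Field A=0, A=0: +0·20° lon, +0·10° lat → SW at lon -180°, lat -90°.
Square 3, 1: +3·2° lon, +1·1° lat → SW at lon -174°, lat -89°.
Subsquare e=4, e=4: +4·0.0833333° lon, +4·0.0416667° lat → SW at lon -173.667°, lat -88.8333°.
Extended square 4, 9: +4·0.00833333° lon, +9·0.00416667° lat → SW at lon -173.633°, lat -88.7958°.
Cell spans 0.00833333° lon × 0.00416667° lat.
south -88.79583, north -88.79167.

-88.79583, -88.79167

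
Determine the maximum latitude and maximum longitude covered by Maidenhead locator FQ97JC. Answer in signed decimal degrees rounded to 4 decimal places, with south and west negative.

77.1250, -61.1667

Field F=5, Q=16: +5·20° lon, +16·10° lat → SW at lon -80°, lat 70°.
Square 9, 7: +9·2° lon, +7·1° lat → SW at lon -62°, lat 77°.
Subsquare j=9, c=2: +9·0.0833333° lon, +2·0.0416667° lat → SW at lon -61.25°, lat 77.0833°.
Cell spans 0.0833333° lon × 0.0416667° lat. NE corner is SW corner plus one full cell.
latitude 77.1250, longitude -61.1667.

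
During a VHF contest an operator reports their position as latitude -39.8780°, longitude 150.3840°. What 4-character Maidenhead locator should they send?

QF50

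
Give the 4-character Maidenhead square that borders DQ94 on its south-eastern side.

Longitude square 9; +1 → 10, wraps to 0, carry into field.
Longitude field D = 3; +1 → 4 = E.
Latitude square 4; −1 → 3.

EQ03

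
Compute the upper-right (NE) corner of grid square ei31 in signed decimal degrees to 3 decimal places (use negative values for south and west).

-8.000, -92.000

Field E=4, I=8: +4·20° lon, +8·10° lat → SW at lon -100°, lat -10°.
Square 3, 1: +3·2° lon, +1·1° lat → SW at lon -94°, lat -9°.
Cell spans 2° lon × 1° lat. NE corner is SW corner plus one full cell.
latitude -8.000, longitude -92.000.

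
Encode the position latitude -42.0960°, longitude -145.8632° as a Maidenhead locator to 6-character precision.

BE77bv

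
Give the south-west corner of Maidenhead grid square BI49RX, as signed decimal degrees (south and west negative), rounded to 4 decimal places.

-0.0417, -150.5833

Field B=1, I=8: +1·20° lon, +8·10° lat → SW at lon -160°, lat -10°.
Square 4, 9: +4·2° lon, +9·1° lat → SW at lon -152°, lat -1°.
Subsquare r=17, x=23: +17·0.0833333° lon, +23·0.0416667° lat → SW at lon -150.583°, lat -0.0416667°.
latitude -0.0417, longitude -150.5833.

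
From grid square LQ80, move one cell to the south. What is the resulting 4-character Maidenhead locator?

Latitude square 0; −1 → -1, wraps to 9, carry into field.
Latitude field Q = 16; −1 → 15 = P.
The longitude characters are unchanged.

LP89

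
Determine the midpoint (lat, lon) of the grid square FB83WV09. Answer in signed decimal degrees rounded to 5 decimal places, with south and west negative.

-76.08542, -62.16250

Field F=5, B=1: +5·20° lon, +1·10° lat → SW at lon -80°, lat -80°.
Square 8, 3: +8·2° lon, +3·1° lat → SW at lon -64°, lat -77°.
Subsquare w=22, v=21: +22·0.0833333° lon, +21·0.0416667° lat → SW at lon -62.1667°, lat -76.125°.
Extended square 0, 9: +0·0.00833333° lon, +9·0.00416667° lat → SW at lon -62.1667°, lat -76.0875°.
Cell spans 0.00833333° lon × 0.00416667° lat. Centre is SW corner plus half of each.
latitude -76.08542, longitude -62.16250.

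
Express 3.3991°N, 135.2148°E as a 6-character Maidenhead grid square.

PJ73oj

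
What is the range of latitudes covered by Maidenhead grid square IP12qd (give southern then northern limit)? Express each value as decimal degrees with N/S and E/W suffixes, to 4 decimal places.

Field I=8, P=15: +8·20° lon, +15·10° lat → SW at lon -20°, lat 60°.
Square 1, 2: +1·2° lon, +2·1° lat → SW at lon -18°, lat 62°.
Subsquare q=16, d=3: +16·0.0833333° lon, +3·0.0416667° lat → SW at lon -16.6667°, lat 62.125°.
Cell spans 0.0833333° lon × 0.0416667° lat.
south 62.1250° N, north 62.1667° N.

62.1250° N, 62.1667° N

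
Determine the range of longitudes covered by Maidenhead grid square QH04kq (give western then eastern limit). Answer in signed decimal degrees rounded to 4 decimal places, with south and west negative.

140.8333, 140.9167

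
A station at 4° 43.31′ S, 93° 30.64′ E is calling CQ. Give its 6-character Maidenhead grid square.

Offset from 180°W / 90°S: lon 273.5107°, lat 85.2782°.
Field: 273.5107/20 → 13 → N, 85.2782/10 → 8 → I; chars NI.
Square: 13.5107/2 → 6, 5.2782/1 → 5; chars 65.
Subsquare: 1.5107/0.0833333 → 18 → s, 0.2782/0.0416667 → 6 → g; chars sg.

NI65sg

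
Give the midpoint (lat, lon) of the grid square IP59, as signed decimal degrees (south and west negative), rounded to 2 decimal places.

69.50, -9.00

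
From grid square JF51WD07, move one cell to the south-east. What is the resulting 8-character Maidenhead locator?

JF51wd16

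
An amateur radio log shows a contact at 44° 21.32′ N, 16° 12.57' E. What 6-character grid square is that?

JN84ci

Shift to the Maidenhead origin (180°W, 90°S): lon 196.2095, lat 134.3553.
Field: 196.2095/20 → 9 → J, 134.3553/10 → 13 → N; chars JN.
Square: 16.2095/2 → 8, 4.3553/1 → 4; chars 84.
Subsquare: 0.2095/0.0833333 → 2 → c, 0.3553/0.0416667 → 8 → i; chars ci.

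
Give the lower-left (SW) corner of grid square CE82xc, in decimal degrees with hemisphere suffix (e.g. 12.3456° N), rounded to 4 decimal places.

Field C=2, E=4: +2·20° lon, +4·10° lat → SW at lon -140°, lat -50°.
Square 8, 2: +8·2° lon, +2·1° lat → SW at lon -124°, lat -48°.
Subsquare x=23, c=2: +23·0.0833333° lon, +2·0.0416667° lat → SW at lon -122.083°, lat -47.9167°.
latitude 47.9167° S, longitude 122.0833° W.

47.9167° S, 122.0833° W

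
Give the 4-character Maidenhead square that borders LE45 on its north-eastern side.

LE56

Longitude square 4; +1 → 5.
Latitude square 5; +1 → 6.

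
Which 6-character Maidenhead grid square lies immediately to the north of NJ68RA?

NJ68rb

Latitude subsquare a = 0; +1 → 1 = b.
The longitude characters are unchanged.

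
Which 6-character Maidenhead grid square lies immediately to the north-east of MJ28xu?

Longitude subsquare x = 23; +1 → 24, wraps to 0 = a, carry into square.
Longitude square 2; +1 → 3.
Latitude subsquare u = 20; +1 → 21 = v.

MJ38av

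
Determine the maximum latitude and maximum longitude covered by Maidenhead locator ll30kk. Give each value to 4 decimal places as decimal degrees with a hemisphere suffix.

Field L=11, L=11: +11·20° lon, +11·10° lat → SW at lon 40°, lat 20°.
Square 3, 0: +3·2° lon, +0·1° lat → SW at lon 46°, lat 20°.
Subsquare k=10, k=10: +10·0.0833333° lon, +10·0.0416667° lat → SW at lon 46.8333°, lat 20.4167°.
Cell spans 0.0833333° lon × 0.0416667° lat. NE corner is SW corner plus one full cell.
latitude 20.4583° N, longitude 46.9167° E.

20.4583° N, 46.9167° E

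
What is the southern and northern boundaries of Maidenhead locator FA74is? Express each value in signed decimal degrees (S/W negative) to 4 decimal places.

Field F=5, A=0: +5·20° lon, +0·10° lat → SW at lon -80°, lat -90°.
Square 7, 4: +7·2° lon, +4·1° lat → SW at lon -66°, lat -86°.
Subsquare i=8, s=18: +8·0.0833333° lon, +18·0.0416667° lat → SW at lon -65.3333°, lat -85.25°.
Cell spans 0.0833333° lon × 0.0416667° lat.
south -85.2500, north -85.2083.

-85.2500, -85.2083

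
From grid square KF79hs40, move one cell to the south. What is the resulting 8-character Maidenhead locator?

KF79hr49

Latitude extended square 0; −1 → -1, wraps to 9, carry into subsquare.
Latitude subsquare s = 18; −1 → 17 = r.
The longitude characters are unchanged.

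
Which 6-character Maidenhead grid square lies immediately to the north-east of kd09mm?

Longitude subsquare m = 12; +1 → 13 = n.
Latitude subsquare m = 12; +1 → 13 = n.

KD09nn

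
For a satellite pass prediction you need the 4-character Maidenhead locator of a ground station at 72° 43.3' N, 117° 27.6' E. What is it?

Offset from 180°W / 90°S: lon 297.46°, lat 162.72°.
Field: lon ⌊297.46/20⌋ = 14 → O; lat ⌊162.72/10⌋ = 16 → Q.
Square: lon ⌊17.46/2⌋ = 8; lat ⌊2.72/1⌋ = 2.

OQ82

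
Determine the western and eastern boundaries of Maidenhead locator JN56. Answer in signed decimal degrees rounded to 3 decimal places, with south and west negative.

10.000, 12.000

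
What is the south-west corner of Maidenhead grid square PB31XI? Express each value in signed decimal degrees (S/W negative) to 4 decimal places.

Field P=15, B=1: +15·20° lon, +1·10° lat → SW at lon 120°, lat -80°.
Square 3, 1: +3·2° lon, +1·1° lat → SW at lon 126°, lat -79°.
Subsquare x=23, i=8: +23·0.0833333° lon, +8·0.0416667° lat → SW at lon 127.917°, lat -78.6667°.
latitude -78.6667, longitude 127.9167.

-78.6667, 127.9167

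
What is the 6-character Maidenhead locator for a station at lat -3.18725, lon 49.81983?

Add 180° to longitude and 90° to latitude: 229.8198, 86.8127.
Field (20°×10°, letters A–R): 229.8198/20 → 11 → L, 86.8127/10 → 8 → I; chars LI.
Square (2°×1°, digits 0–9): 9.8198/2 → 4, 6.8127/1 → 6; chars 46.
Subsquare (5′×2.5′, letters a–x): 1.8198/0.0833333 → 21 → v, 0.8127/0.0416667 → 19 → t; chars vt.

LI46vt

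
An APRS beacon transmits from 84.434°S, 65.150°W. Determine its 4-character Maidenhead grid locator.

FA75

Add 180° to longitude and 90° to latitude: 114.85, 5.57.
Field: lon ⌊114.85/20⌋ = 5 → F; lat ⌊5.57/10⌋ = 0 → A.
Square: lon ⌊14.85/2⌋ = 7; lat ⌊5.57/1⌋ = 5.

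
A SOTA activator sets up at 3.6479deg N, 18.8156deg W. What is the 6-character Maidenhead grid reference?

IJ03op

Shift to the Maidenhead origin (180°W, 90°S): lon 161.1844, lat 93.6479.
Field: 161.1844/20 → 8 → I, 93.6479/10 → 9 → J; chars IJ.
Square: 1.1844/2 → 0, 3.6479/1 → 3; chars 03.
Subsquare: 1.1844/0.0833333 → 14 → o, 0.6479/0.0416667 → 15 → p; chars op.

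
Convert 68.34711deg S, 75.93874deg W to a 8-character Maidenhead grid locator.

FC21ap76

Shift to the Maidenhead origin (180°W, 90°S): lon 104.06126, lat 21.65289.
Field: lon ⌊104.06126/20⌋ = 5 → F; lat ⌊21.65289/10⌋ = 2 → C.
Square: lon ⌊4.06126/2⌋ = 2; lat ⌊1.65289/1⌋ = 1.
Subsquare: lon ⌊0.06126/0.0833333⌋ = 0 → a; lat ⌊0.65289/0.0416667⌋ = 15 → p.
Extended square: lon ⌊0.06126/0.00833333⌋ = 7; lat ⌊0.02789/0.00416667⌋ = 6.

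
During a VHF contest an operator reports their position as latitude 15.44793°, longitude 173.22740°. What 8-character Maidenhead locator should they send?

Offset from 180°W / 90°S: lon 353.22740°, lat 105.44793°.
Field: 353.22740/20 → 17 → R, 105.44793/10 → 10 → K; chars RK.
Square: 13.22740/2 → 6, 5.44793/1 → 5; chars 65.
Subsquare: 1.22740/0.0833333 → 14 → o, 0.44793/0.0416667 → 10 → k; chars ok.
Extended square: 0.06073/0.00833333 → 7, 0.03126/0.00416667 → 7; chars 77.

RK65ok77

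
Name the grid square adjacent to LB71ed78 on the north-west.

Longitude extended square 7; −1 → 6.
Latitude extended square 8; +1 → 9.

LB71ed69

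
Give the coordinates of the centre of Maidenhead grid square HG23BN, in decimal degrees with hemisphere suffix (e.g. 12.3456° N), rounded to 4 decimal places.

Field H=7, G=6: +7·20° lon, +6·10° lat → SW at lon -40°, lat -30°.
Square 2, 3: +2·2° lon, +3·1° lat → SW at lon -36°, lat -27°.
Subsquare b=1, n=13: +1·0.0833333° lon, +13·0.0416667° lat → SW at lon -35.9167°, lat -26.4583°.
Cell spans 0.0833333° lon × 0.0416667° lat. Centre is SW corner plus half of each.
latitude 26.4375° S, longitude 35.8750° W.

26.4375° S, 35.8750° W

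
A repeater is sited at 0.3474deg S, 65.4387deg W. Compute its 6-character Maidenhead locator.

Offset from 180°W / 90°S: lon 114.5613°, lat 89.6526°.
Field: 114.5613/20 → 5 → F, 89.6526/10 → 8 → I; chars FI.
Square: 14.5613/2 → 7, 9.6526/1 → 9; chars 79.
Subsquare: 0.5613/0.0833333 → 6 → g, 0.6526/0.0416667 → 15 → p; chars gp.

FI79gp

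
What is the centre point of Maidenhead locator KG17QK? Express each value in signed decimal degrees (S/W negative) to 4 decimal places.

-22.5625, 23.3750

Field K=10, G=6: +10·20° lon, +6·10° lat → SW at lon 20°, lat -30°.
Square 1, 7: +1·2° lon, +7·1° lat → SW at lon 22°, lat -23°.
Subsquare q=16, k=10: +16·0.0833333° lon, +10·0.0416667° lat → SW at lon 23.3333°, lat -22.5833°.
Cell spans 0.0833333° lon × 0.0416667° lat. Centre is SW corner plus half of each.
latitude -22.5625, longitude 23.3750.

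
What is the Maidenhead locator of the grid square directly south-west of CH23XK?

CH23wj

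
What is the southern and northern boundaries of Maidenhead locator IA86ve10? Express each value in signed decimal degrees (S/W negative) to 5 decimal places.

-83.83333, -83.82917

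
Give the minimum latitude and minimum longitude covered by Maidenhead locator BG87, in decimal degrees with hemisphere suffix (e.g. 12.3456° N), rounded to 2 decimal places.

Field B=1, G=6: +1·20° lon, +6·10° lat → SW at lon -160°, lat -30°.
Square 8, 7: +8·2° lon, +7·1° lat → SW at lon -144°, lat -23°.
latitude 23.00° S, longitude 144.00° W.

23.00° S, 144.00° W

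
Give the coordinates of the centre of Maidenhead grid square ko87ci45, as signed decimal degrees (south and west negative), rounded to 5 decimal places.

57.35625, 36.20417

Field K=10, O=14: +10·20° lon, +14·10° lat → SW at lon 20°, lat 50°.
Square 8, 7: +8·2° lon, +7·1° lat → SW at lon 36°, lat 57°.
Subsquare c=2, i=8: +2·0.0833333° lon, +8·0.0416667° lat → SW at lon 36.1667°, lat 57.3333°.
Extended square 4, 5: +4·0.00833333° lon, +5·0.00416667° lat → SW at lon 36.2°, lat 57.3542°.
Cell spans 0.00833333° lon × 0.00416667° lat. Centre is SW corner plus half of each.
latitude 57.35625, longitude 36.20417.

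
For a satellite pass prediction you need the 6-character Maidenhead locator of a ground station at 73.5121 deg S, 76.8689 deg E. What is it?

Offset from 180°W / 90°S: lon 256.8689°, lat 16.4879°.
Field: lon ⌊256.8689/20⌋ = 12 → M; lat ⌊16.4879/10⌋ = 1 → B.
Square: lon ⌊16.8689/2⌋ = 8; lat ⌊6.4879/1⌋ = 6.
Subsquare: lon ⌊0.8689/0.0833333⌋ = 10 → k; lat ⌊0.4879/0.0416667⌋ = 11 → l.

MB86kl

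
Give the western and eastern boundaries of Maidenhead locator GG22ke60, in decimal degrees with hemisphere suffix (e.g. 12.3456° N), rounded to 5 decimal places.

55.11667° W, 55.10833° W

Field G=6, G=6: +6·20° lon, +6·10° lat → SW at lon -60°, lat -30°.
Square 2, 2: +2·2° lon, +2·1° lat → SW at lon -56°, lat -28°.
Subsquare k=10, e=4: +10·0.0833333° lon, +4·0.0416667° lat → SW at lon -55.1667°, lat -27.8333°.
Extended square 6, 0: +6·0.00833333° lon, +0·0.00416667° lat → SW at lon -55.1167°, lat -27.8333°.
Cell spans 0.00833333° lon × 0.00416667° lat.
west 55.11667° W, east 55.10833° W.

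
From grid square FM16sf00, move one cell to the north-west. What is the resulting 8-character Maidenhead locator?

Longitude extended square 0; −1 → -1, wraps to 9, carry into subsquare.
Longitude subsquare s = 18; −1 → 17 = r.
Latitude extended square 0; +1 → 1.

FM16rf91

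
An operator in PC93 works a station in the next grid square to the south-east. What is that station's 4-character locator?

Longitude square 9; +1 → 10, wraps to 0, carry into field.
Longitude field P = 15; +1 → 16 = Q.
Latitude square 3; −1 → 2.

QC02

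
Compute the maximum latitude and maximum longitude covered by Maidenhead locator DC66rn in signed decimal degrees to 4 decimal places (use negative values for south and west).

-63.4167, -106.5000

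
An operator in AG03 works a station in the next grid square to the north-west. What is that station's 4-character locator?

RG94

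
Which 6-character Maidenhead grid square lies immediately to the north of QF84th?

QF84ti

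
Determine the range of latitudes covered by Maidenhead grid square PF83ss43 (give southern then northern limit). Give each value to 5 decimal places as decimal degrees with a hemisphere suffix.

36.23750° S, 36.23333° S

Field P=15, F=5: +15·20° lon, +5·10° lat → SW at lon 120°, lat -40°.
Square 8, 3: +8·2° lon, +3·1° lat → SW at lon 136°, lat -37°.
Subsquare s=18, s=18: +18·0.0833333° lon, +18·0.0416667° lat → SW at lon 137.5°, lat -36.25°.
Extended square 4, 3: +4·0.00833333° lon, +3·0.00416667° lat → SW at lon 137.533°, lat -36.2375°.
Cell spans 0.00833333° lon × 0.00416667° lat.
south 36.23750° S, north 36.23333° S.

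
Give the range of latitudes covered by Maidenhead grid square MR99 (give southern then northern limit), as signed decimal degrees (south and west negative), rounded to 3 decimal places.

Field M=12, R=17: +12·20° lon, +17·10° lat → SW at lon 60°, lat 80°.
Square 9, 9: +9·2° lon, +9·1° lat → SW at lon 78°, lat 89°.
Cell spans 2° lon × 1° lat.
south 89.000, north 90.000.

89.000, 90.000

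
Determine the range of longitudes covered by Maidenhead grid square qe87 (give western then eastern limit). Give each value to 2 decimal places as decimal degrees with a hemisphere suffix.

Field Q=16, E=4: +16·20° lon, +4·10° lat → SW at lon 140°, lat -50°.
Square 8, 7: +8·2° lon, +7·1° lat → SW at lon 156°, lat -43°.
Cell spans 2° lon × 1° lat.
west 156.00° E, east 158.00° E.

156.00° E, 158.00° E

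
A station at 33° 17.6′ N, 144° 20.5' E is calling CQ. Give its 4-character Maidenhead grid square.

QM23

Add 180° to longitude and 90° to latitude: 324.34, 123.29.
Field (20°×10°, letters A–R): lon ⌊324.34/20⌋ = 16 → Q; lat ⌊123.29/10⌋ = 12 → M.
Square (2°×1°, digits 0–9): lon ⌊4.34/2⌋ = 2; lat ⌊3.29/1⌋ = 3.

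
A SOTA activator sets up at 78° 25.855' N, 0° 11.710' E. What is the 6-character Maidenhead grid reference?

JQ08ck

Add 180° to longitude and 90° to latitude: 180.1952, 168.4309.
Field (20°×10°, letters A–R): lon ⌊180.1952/20⌋ = 9 → J; lat ⌊168.4309/10⌋ = 16 → Q.
Square (2°×1°, digits 0–9): lon ⌊0.1952/2⌋ = 0; lat ⌊8.4309/1⌋ = 8.
Subsquare (5′×2.5′, letters a–x): lon ⌊0.1952/0.0833333⌋ = 2 → c; lat ⌊0.4309/0.0416667⌋ = 10 → k.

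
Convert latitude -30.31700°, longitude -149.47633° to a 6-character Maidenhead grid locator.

BF59gq

Shift to the Maidenhead origin (180°W, 90°S): lon 30.5237, lat 59.6830.
Field (20°×10°, letters A–R): lon ⌊30.5237/20⌋ = 1 → B; lat ⌊59.6830/10⌋ = 5 → F.
Square (2°×1°, digits 0–9): lon ⌊10.5237/2⌋ = 5; lat ⌊9.6830/1⌋ = 9.
Subsquare (5′×2.5′, letters a–x): lon ⌊0.5237/0.0833333⌋ = 6 → g; lat ⌊0.6830/0.0416667⌋ = 16 → q.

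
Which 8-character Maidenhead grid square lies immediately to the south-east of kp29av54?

KP29av63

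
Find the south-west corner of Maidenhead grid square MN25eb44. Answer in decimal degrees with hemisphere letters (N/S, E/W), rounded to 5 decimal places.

45.05833° N, 64.36667° E

Field M=12, N=13: +12·20° lon, +13·10° lat → SW at lon 60°, lat 40°.
Square 2, 5: +2·2° lon, +5·1° lat → SW at lon 64°, lat 45°.
Subsquare e=4, b=1: +4·0.0833333° lon, +1·0.0416667° lat → SW at lon 64.3333°, lat 45.0417°.
Extended square 4, 4: +4·0.00833333° lon, +4·0.00416667° lat → SW at lon 64.3667°, lat 45.0583°.
latitude 45.05833° N, longitude 64.36667° E.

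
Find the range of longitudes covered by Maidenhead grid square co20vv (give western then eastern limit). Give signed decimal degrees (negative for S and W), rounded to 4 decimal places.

-134.2500, -134.1667

Field C=2, O=14: +2·20° lon, +14·10° lat → SW at lon -140°, lat 50°.
Square 2, 0: +2·2° lon, +0·1° lat → SW at lon -136°, lat 50°.
Subsquare v=21, v=21: +21·0.0833333° lon, +21·0.0416667° lat → SW at lon -134.25°, lat 50.875°.
Cell spans 0.0833333° lon × 0.0416667° lat.
west -134.2500, east -134.1667.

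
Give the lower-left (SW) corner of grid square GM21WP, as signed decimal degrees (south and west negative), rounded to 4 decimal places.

Field G=6, M=12: +6·20° lon, +12·10° lat → SW at lon -60°, lat 30°.
Square 2, 1: +2·2° lon, +1·1° lat → SW at lon -56°, lat 31°.
Subsquare w=22, p=15: +22·0.0833333° lon, +15·0.0416667° lat → SW at lon -54.1667°, lat 31.625°.
latitude 31.6250, longitude -54.1667.

31.6250, -54.1667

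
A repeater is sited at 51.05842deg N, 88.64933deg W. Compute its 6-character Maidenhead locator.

Shift to the Maidenhead origin (180°W, 90°S): lon 91.3507, lat 141.0584.
Field: 91.3507/20 → 4 → E, 141.0584/10 → 14 → O; chars EO.
Square: 11.3507/2 → 5, 1.0584/1 → 1; chars 51.
Subsquare: 1.3507/0.0833333 → 16 → q, 0.0584/0.0416667 → 1 → b; chars qb.

EO51qb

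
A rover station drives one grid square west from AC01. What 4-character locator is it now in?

RC91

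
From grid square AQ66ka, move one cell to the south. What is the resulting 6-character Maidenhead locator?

AQ65kx

Latitude subsquare a = 0; −1 → -1, wraps to 23 = x, carry into square.
Latitude square 6; −1 → 5.
The longitude characters are unchanged.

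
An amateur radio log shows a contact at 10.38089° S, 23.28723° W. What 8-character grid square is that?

HH89io58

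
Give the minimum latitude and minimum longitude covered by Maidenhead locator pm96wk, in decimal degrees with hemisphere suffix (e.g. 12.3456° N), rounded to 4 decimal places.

Field P=15, M=12: +15·20° lon, +12·10° lat → SW at lon 120°, lat 30°.
Square 9, 6: +9·2° lon, +6·1° lat → SW at lon 138°, lat 36°.
Subsquare w=22, k=10: +22·0.0833333° lon, +10·0.0416667° lat → SW at lon 139.833°, lat 36.4167°.
latitude 36.4167° N, longitude 139.8333° E.

36.4167° N, 139.8333° E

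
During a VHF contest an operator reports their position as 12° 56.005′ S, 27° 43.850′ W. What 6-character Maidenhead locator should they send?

Add 180° to longitude and 90° to latitude: 152.2692, 77.0666.
Field: 152.2692/20 → 7 → H, 77.0666/10 → 7 → H; chars HH.
Square: 12.2692/2 → 6, 7.0666/1 → 7; chars 67.
Subsquare: 0.2692/0.0833333 → 3 → d, 0.0666/0.0416667 → 1 → b; chars db.

HH67db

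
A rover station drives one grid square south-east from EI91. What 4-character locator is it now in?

FI00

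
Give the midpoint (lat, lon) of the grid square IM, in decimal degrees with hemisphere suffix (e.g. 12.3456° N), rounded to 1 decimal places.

Field I=8, M=12: +8·20° lon, +12·10° lat → SW at lon -20°, lat 30°.
Cell spans 20° lon × 10° lat. Centre is SW corner plus half of each.
latitude 35.0° N, longitude 10.0° W.

35.0° N, 10.0° W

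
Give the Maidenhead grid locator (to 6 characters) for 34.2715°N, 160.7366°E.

Add 180° to longitude and 90° to latitude: 340.7366, 124.2715.
Field: 340.7366/20 → 17 → R, 124.2715/10 → 12 → M; chars RM.
Square: 0.7366/2 → 0, 4.2715/1 → 4; chars 04.
Subsquare: 0.7366/0.0833333 → 8 → i, 0.2715/0.0416667 → 6 → g; chars ig.

RM04ig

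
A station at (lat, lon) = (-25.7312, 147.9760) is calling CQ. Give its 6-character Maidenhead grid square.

Shift to the Maidenhead origin (180°W, 90°S): lon 327.9760, lat 64.2688.
Field (20°×10°, letters A–R): lon ⌊327.9760/20⌋ = 16 → Q; lat ⌊64.2688/10⌋ = 6 → G.
Square (2°×1°, digits 0–9): lon ⌊7.9760/2⌋ = 3; lat ⌊4.2688/1⌋ = 4.
Subsquare (5′×2.5′, letters a–x): lon ⌊1.9760/0.0833333⌋ = 23 → x; lat ⌊0.2688/0.0416667⌋ = 6 → g.

QG34xg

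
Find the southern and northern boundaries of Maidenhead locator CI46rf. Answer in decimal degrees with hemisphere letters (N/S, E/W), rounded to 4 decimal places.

Field C=2, I=8: +2·20° lon, +8·10° lat → SW at lon -140°, lat -10°.
Square 4, 6: +4·2° lon, +6·1° lat → SW at lon -132°, lat -4°.
Subsquare r=17, f=5: +17·0.0833333° lon, +5·0.0416667° lat → SW at lon -130.583°, lat -3.79167°.
Cell spans 0.0833333° lon × 0.0416667° lat.
south 3.7917° S, north 3.7500° S.

3.7917° S, 3.7500° S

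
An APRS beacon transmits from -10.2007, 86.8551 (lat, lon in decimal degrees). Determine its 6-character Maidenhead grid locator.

NH39kt

Shift to the Maidenhead origin (180°W, 90°S): lon 266.8551, lat 79.7993.
Field: 266.8551/20 → 13 → N, 79.7993/10 → 7 → H; chars NH.
Square: 6.8551/2 → 3, 9.7993/1 → 9; chars 39.
Subsquare: 0.8551/0.0833333 → 10 → k, 0.7993/0.0416667 → 19 → t; chars kt.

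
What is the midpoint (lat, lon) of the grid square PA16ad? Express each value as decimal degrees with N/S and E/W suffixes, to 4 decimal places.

83.8542° S, 122.0417° E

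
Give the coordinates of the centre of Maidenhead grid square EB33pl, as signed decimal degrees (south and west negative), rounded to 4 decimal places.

-76.5208, -92.7083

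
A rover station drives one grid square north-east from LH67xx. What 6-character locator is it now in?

Longitude subsquare x = 23; +1 → 24, wraps to 0 = a, carry into square.
Longitude square 6; +1 → 7.
Latitude subsquare x = 23; +1 → 24, wraps to 0 = a, carry into square.
Latitude square 7; +1 → 8.

LH78aa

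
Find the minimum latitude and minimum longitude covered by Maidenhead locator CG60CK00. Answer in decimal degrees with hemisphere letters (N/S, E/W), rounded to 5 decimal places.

29.58333° S, 127.83333° W

Field C=2, G=6: +2·20° lon, +6·10° lat → SW at lon -140°, lat -30°.
Square 6, 0: +6·2° lon, +0·1° lat → SW at lon -128°, lat -30°.
Subsquare c=2, k=10: +2·0.0833333° lon, +10·0.0416667° lat → SW at lon -127.833°, lat -29.5833°.
Extended square 0, 0: +0·0.00833333° lon, +0·0.00416667° lat → SW at lon -127.833°, lat -29.5833°.
latitude 29.58333° S, longitude 127.83333° W.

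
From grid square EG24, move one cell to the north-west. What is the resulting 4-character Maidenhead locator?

EG15

Longitude square 2; −1 → 1.
Latitude square 4; +1 → 5.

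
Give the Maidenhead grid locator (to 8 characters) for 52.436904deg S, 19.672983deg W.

ID07dn95

Add 180° to longitude and 90° to latitude: 160.32702, 37.56310.
Field: 160.32702/20 → 8 → I, 37.56310/10 → 3 → D; chars ID.
Square: 0.32702/2 → 0, 7.56310/1 → 7; chars 07.
Subsquare: 0.32702/0.0833333 → 3 → d, 0.56310/0.0416667 → 13 → n; chars dn.
Extended square: 0.07702/0.00833333 → 9, 0.02143/0.00416667 → 5; chars 95.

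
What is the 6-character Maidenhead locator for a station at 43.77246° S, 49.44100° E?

LE46rf

Offset from 180°W / 90°S: lon 229.4410°, lat 46.2275°.
Field: 229.4410/20 → 11 → L, 46.2275/10 → 4 → E; chars LE.
Square: 9.4410/2 → 4, 6.2275/1 → 6; chars 46.
Subsquare: 1.4410/0.0833333 → 17 → r, 0.2275/0.0416667 → 5 → f; chars rf.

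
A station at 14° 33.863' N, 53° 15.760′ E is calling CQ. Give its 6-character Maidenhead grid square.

LK64pn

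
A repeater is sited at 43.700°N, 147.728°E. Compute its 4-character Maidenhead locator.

Add 180° to longitude and 90° to latitude: 327.73, 133.70.
Field: 327.73/20 → 16 → Q, 133.70/10 → 13 → N; chars QN.
Square: 7.73/2 → 3, 3.70/1 → 3; chars 33.

QN33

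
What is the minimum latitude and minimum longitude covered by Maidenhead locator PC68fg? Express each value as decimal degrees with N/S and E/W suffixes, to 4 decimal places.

Field P=15, C=2: +15·20° lon, +2·10° lat → SW at lon 120°, lat -70°.
Square 6, 8: +6·2° lon, +8·1° lat → SW at lon 132°, lat -62°.
Subsquare f=5, g=6: +5·0.0833333° lon, +6·0.0416667° lat → SW at lon 132.417°, lat -61.75°.
latitude 61.7500° S, longitude 132.4167° E.

61.7500° S, 132.4167° E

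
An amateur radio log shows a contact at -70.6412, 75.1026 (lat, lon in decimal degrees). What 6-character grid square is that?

MB79ni

Shift to the Maidenhead origin (180°W, 90°S): lon 255.1026, lat 19.3588.
Field: lon ⌊255.1026/20⌋ = 12 → M; lat ⌊19.3588/10⌋ = 1 → B.
Square: lon ⌊15.1026/2⌋ = 7; lat ⌊9.3588/1⌋ = 9.
Subsquare: lon ⌊1.1026/0.0833333⌋ = 13 → n; lat ⌊0.3588/0.0416667⌋ = 8 → i.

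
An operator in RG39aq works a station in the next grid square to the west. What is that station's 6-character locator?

RG29xq

Longitude subsquare a = 0; −1 → -1, wraps to 23 = x, carry into square.
Longitude square 3; −1 → 2.
The latitude characters are unchanged.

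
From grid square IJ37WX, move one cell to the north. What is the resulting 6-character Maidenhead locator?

IJ38wa

Latitude subsquare x = 23; +1 → 24, wraps to 0 = a, carry into square.
Latitude square 7; +1 → 8.
The longitude characters are unchanged.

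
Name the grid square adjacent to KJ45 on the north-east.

KJ56

Longitude square 4; +1 → 5.
Latitude square 5; +1 → 6.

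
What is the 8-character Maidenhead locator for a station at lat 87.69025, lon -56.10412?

Add 180° to longitude and 90° to latitude: 123.89588, 177.69025.
Field: lon ⌊123.89588/20⌋ = 6 → G; lat ⌊177.69025/10⌋ = 17 → R.
Square: lon ⌊3.89588/2⌋ = 1; lat ⌊7.69025/1⌋ = 7.
Subsquare: lon ⌊1.89588/0.0833333⌋ = 22 → w; lat ⌊0.69025/0.0416667⌋ = 16 → q.
Extended square: lon ⌊0.06255/0.00833333⌋ = 7; lat ⌊0.02358/0.00416667⌋ = 5.

GR17wq75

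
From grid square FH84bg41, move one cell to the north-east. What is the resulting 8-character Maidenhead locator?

FH84bg52

Longitude extended square 4; +1 → 5.
Latitude extended square 1; +1 → 2.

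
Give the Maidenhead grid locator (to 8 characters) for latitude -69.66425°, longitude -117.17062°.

Shift to the Maidenhead origin (180°W, 90°S): lon 62.82938, lat 20.33575.
Field: lon ⌊62.82938/20⌋ = 3 → D; lat ⌊20.33575/10⌋ = 2 → C.
Square: lon ⌊2.82938/2⌋ = 1; lat ⌊0.33575/1⌋ = 0.
Subsquare: lon ⌊0.82938/0.0833333⌋ = 9 → j; lat ⌊0.33575/0.0416667⌋ = 8 → i.
Extended square: lon ⌊0.07938/0.00833333⌋ = 9; lat ⌊0.00242/0.00416667⌋ = 0.

DC10ji90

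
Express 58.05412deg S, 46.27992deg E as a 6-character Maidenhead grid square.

Add 180° to longitude and 90° to latitude: 226.2799, 31.9459.
Field: 226.2799/20 → 11 → L, 31.9459/10 → 3 → D; chars LD.
Square: 6.2799/2 → 3, 1.9459/1 → 1; chars 31.
Subsquare: 0.2799/0.0833333 → 3 → d, 0.9459/0.0416667 → 22 → w; chars dw.

LD31dw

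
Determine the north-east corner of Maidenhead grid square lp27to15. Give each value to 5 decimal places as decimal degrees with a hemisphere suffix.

Field L=11, P=15: +11·20° lon, +15·10° lat → SW at lon 40°, lat 60°.
Square 2, 7: +2·2° lon, +7·1° lat → SW at lon 44°, lat 67°.
Subsquare t=19, o=14: +19·0.0833333° lon, +14·0.0416667° lat → SW at lon 45.5833°, lat 67.5833°.
Extended square 1, 5: +1·0.00833333° lon, +5·0.00416667° lat → SW at lon 45.5917°, lat 67.6042°.
Cell spans 0.00833333° lon × 0.00416667° lat. NE corner is SW corner plus one full cell.
latitude 67.60833° N, longitude 45.60000° E.

67.60833° N, 45.60000° E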